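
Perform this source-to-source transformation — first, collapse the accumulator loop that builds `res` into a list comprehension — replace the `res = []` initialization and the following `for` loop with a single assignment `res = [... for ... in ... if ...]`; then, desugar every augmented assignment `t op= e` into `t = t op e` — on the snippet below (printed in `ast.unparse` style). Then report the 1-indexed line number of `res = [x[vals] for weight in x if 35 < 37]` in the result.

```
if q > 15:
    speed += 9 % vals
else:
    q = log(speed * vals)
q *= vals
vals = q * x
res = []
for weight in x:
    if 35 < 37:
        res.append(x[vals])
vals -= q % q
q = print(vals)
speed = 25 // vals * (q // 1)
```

7

Transformed code:
if q > 15:
    speed = speed + 9 % vals
else:
    q = log(speed * vals)
q = q * vals
vals = q * x
res = [x[vals] for weight in x if 35 < 37]
vals = vals - q % q
q = print(vals)
speed = 25 // vals * (q // 1)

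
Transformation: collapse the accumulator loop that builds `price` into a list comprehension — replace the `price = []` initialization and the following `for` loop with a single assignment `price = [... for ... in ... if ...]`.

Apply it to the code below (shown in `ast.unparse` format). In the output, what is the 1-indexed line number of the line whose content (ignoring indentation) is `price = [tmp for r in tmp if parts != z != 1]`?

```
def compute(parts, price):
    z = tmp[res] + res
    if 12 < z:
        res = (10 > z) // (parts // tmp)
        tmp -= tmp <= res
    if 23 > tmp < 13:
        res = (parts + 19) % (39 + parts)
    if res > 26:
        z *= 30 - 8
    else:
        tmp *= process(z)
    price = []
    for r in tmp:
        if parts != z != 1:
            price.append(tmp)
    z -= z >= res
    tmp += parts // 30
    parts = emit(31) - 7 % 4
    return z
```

Transformed code:
def compute(parts, price):
    z = tmp[res] + res
    if 12 < z:
        res = (10 > z) // (parts // tmp)
        tmp -= tmp <= res
    if 23 > tmp < 13:
        res = (parts + 19) % (39 + parts)
    if res > 26:
        z *= 30 - 8
    else:
        tmp *= process(z)
    price = [tmp for r in tmp if parts != z != 1]
    z -= z >= res
    tmp += parts // 30
    parts = emit(31) - 7 % 4
    return z

12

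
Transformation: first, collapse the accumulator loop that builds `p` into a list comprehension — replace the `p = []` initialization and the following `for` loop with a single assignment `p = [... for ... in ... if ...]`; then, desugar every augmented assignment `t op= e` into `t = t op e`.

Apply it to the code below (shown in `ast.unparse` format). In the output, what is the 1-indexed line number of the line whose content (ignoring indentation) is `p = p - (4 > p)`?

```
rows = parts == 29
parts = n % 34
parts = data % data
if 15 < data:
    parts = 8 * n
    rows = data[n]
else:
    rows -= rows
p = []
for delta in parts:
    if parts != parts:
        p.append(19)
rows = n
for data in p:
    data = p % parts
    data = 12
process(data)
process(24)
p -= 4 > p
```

Transformed code:
rows = parts == 29
parts = n % 34
parts = data % data
if 15 < data:
    parts = 8 * n
    rows = data[n]
else:
    rows = rows - rows
p = [19 for delta in parts if parts != parts]
rows = n
for data in p:
    data = p % parts
    data = 12
process(data)
process(24)
p = p - (4 > p)

16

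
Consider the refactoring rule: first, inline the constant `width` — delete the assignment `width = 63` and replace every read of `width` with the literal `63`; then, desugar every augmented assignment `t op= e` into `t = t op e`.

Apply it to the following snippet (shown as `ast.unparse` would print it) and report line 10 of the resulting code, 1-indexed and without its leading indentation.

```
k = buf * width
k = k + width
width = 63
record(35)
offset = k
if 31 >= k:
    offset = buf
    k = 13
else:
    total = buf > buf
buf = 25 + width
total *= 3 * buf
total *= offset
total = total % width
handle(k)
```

Transformed code:
k = buf * 63
k = k + 63
record(35)
offset = k
if 31 >= k:
    offset = buf
    k = 13
else:
    total = buf > buf
buf = 25 + 63
total = total * (3 * buf)
total = total * offset
total = total % 63
handle(k)

buf = 25 + 63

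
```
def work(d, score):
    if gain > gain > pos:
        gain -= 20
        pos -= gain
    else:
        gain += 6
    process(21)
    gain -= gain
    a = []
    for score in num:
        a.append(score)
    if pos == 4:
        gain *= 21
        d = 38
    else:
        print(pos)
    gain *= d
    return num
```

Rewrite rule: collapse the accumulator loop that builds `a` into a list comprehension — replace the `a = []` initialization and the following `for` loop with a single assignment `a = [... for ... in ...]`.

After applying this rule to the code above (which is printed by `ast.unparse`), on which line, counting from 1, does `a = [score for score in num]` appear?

Transformed code:
def work(d, score):
    if gain > gain > pos:
        gain -= 20
        pos -= gain
    else:
        gain += 6
    process(21)
    gain -= gain
    a = [score for score in num]
    if pos == 4:
        gain *= 21
        d = 38
    else:
        print(pos)
    gain *= d
    return num

9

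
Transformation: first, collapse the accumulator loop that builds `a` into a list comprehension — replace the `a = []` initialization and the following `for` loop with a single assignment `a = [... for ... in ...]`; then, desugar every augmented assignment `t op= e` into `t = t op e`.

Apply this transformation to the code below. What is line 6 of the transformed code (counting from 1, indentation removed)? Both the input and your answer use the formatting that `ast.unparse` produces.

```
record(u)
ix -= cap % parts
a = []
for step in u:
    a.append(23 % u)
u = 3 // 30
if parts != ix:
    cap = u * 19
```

Transformed code:
record(u)
ix = ix - cap % parts
a = [23 % u for step in u]
u = 3 // 30
if parts != ix:
    cap = u * 19

cap = u * 19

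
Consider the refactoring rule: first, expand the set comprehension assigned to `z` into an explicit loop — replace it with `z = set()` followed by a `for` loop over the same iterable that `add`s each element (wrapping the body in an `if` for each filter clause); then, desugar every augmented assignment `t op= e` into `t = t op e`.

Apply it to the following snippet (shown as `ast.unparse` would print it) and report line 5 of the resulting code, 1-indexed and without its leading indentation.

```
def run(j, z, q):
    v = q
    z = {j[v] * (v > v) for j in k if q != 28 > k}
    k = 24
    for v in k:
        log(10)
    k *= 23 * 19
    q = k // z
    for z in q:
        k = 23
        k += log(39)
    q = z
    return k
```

Transformed code:
def run(j, z, q):
    v = q
    z = set()
    for j in k:
        if q != 28 > k:
            z.add(j[v] * (v > v))
    k = 24
    for v in k:
        log(10)
    k = k * (23 * 19)
    q = k // z
    for z in q:
        k = 23
        k = k + log(39)
    q = z
    return k

if q != 28 > k:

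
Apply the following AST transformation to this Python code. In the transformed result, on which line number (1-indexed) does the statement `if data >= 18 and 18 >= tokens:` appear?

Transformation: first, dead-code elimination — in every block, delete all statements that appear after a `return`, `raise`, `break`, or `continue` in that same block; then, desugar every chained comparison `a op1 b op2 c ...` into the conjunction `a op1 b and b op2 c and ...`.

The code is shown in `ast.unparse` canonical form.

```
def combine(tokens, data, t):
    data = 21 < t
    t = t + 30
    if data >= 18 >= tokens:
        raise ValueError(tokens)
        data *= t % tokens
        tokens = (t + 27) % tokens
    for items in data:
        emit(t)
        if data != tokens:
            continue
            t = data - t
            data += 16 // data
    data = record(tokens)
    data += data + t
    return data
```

4

Transformed code:
def combine(tokens, data, t):
    data = 21 < t
    t = t + 30
    if data >= 18 and 18 >= tokens:
        raise ValueError(tokens)
    for items in data:
        emit(t)
        if data != tokens:
            continue
    data = record(tokens)
    data += data + t
    return data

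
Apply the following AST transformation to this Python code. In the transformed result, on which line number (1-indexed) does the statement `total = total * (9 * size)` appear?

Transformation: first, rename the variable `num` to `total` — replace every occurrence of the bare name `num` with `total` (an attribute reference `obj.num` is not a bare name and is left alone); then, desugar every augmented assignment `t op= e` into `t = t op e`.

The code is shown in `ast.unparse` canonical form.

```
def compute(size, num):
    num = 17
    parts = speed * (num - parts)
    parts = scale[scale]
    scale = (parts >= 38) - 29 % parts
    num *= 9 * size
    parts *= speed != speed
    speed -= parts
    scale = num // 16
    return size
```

6

Transformed code:
def compute(size, total):
    total = 17
    parts = speed * (total - parts)
    parts = scale[scale]
    scale = (parts >= 38) - 29 % parts
    total = total * (9 * size)
    parts = parts * (speed != speed)
    speed = speed - parts
    scale = total // 16
    return size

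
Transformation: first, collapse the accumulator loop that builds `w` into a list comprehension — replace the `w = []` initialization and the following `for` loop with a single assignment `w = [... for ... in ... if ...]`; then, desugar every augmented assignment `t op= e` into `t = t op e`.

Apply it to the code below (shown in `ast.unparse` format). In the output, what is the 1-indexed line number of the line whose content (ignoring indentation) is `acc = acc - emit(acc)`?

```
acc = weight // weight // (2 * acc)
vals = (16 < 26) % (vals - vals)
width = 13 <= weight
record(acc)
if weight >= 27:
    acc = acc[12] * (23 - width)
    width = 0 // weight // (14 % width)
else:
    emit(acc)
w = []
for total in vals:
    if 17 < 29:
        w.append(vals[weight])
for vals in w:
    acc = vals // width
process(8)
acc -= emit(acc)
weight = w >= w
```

Transformed code:
acc = weight // weight // (2 * acc)
vals = (16 < 26) % (vals - vals)
width = 13 <= weight
record(acc)
if weight >= 27:
    acc = acc[12] * (23 - width)
    width = 0 // weight // (14 % width)
else:
    emit(acc)
w = [vals[weight] for total in vals if 17 < 29]
for vals in w:
    acc = vals // width
process(8)
acc = acc - emit(acc)
weight = w >= w

14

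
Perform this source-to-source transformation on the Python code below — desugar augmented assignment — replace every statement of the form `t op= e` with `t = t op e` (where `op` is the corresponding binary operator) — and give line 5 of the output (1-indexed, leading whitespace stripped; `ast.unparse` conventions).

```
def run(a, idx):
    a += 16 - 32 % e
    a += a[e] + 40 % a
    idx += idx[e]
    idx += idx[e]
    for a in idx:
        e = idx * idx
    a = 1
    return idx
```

Transformed code:
def run(a, idx):
    a = a + (16 - 32 % e)
    a = a + (a[e] + 40 % a)
    idx = idx + idx[e]
    idx = idx + idx[e]
    for a in idx:
        e = idx * idx
    a = 1
    return idx

idx = idx + idx[e]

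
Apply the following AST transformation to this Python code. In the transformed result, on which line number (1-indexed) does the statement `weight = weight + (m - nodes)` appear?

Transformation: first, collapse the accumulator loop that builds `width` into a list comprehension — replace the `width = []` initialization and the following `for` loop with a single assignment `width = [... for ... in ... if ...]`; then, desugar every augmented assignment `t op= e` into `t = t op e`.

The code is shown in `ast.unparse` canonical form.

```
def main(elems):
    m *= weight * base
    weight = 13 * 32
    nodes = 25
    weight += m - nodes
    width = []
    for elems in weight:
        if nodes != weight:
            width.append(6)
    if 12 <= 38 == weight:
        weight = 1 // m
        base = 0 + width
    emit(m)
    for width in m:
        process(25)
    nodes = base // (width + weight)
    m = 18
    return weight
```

5

Transformed code:
def main(elems):
    m = m * (weight * base)
    weight = 13 * 32
    nodes = 25
    weight = weight + (m - nodes)
    width = [6 for elems in weight if nodes != weight]
    if 12 <= 38 == weight:
        weight = 1 // m
        base = 0 + width
    emit(m)
    for width in m:
        process(25)
    nodes = base // (width + weight)
    m = 18
    return weight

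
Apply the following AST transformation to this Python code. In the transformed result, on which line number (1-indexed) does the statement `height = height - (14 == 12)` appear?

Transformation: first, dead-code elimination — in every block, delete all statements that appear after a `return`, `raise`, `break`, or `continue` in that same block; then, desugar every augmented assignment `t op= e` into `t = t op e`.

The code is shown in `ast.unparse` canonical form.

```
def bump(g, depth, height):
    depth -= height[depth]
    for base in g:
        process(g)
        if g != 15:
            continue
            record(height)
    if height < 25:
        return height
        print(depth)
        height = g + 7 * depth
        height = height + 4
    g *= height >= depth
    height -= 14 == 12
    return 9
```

Transformed code:
def bump(g, depth, height):
    depth = depth - height[depth]
    for base in g:
        process(g)
        if g != 15:
            continue
    if height < 25:
        return height
    g = g * (height >= depth)
    height = height - (14 == 12)
    return 9

10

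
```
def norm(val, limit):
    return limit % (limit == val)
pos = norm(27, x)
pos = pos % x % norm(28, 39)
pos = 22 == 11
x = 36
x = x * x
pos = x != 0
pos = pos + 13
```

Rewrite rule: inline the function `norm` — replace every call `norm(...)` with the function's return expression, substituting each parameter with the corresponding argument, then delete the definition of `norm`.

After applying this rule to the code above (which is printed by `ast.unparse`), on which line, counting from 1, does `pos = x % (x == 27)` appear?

Transformed code:
pos = x % (x == 27)
pos = pos % x % (39 % (39 == 28))
pos = 22 == 11
x = 36
x = x * x
pos = x != 0
pos = pos + 13

1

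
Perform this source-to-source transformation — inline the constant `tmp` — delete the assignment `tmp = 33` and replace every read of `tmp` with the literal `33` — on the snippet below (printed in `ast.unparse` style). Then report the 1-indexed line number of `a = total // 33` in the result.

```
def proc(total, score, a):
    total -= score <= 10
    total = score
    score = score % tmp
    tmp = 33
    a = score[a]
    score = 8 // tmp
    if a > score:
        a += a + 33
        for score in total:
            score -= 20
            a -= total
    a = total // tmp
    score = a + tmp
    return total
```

Transformed code:
def proc(total, score, a):
    total -= score <= 10
    total = score
    score = score % 33
    a = score[a]
    score = 8 // 33
    if a > score:
        a += a + 33
        for score in total:
            score -= 20
            a -= total
    a = total // 33
    score = a + 33
    return total

12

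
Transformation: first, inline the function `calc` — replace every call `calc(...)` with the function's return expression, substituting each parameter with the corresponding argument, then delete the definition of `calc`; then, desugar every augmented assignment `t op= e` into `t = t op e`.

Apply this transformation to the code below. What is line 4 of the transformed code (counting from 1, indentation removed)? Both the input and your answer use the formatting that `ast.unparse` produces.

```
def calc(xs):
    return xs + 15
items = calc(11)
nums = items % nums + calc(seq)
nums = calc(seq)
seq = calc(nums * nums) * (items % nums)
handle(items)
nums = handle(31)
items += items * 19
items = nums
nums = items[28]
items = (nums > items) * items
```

Transformed code:
items = 11 + 15
nums = items % nums + (seq + 15)
nums = seq + 15
seq = (nums * nums + 15) * (items % nums)
handle(items)
nums = handle(31)
items = items + items * 19
items = nums
nums = items[28]
items = (nums > items) * items

seq = (nums * nums + 15) * (items % nums)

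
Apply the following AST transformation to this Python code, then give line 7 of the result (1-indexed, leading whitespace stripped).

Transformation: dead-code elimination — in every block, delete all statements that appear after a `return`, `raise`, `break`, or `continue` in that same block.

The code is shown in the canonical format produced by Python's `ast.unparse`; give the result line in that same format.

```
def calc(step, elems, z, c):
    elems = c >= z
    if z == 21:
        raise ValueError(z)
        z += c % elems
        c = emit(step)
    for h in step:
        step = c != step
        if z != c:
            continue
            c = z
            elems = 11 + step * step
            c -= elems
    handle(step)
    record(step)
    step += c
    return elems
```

if z != c:

Transformed code:
def calc(step, elems, z, c):
    elems = c >= z
    if z == 21:
        raise ValueError(z)
    for h in step:
        step = c != step
        if z != c:
            continue
    handle(step)
    record(step)
    step += c
    return elems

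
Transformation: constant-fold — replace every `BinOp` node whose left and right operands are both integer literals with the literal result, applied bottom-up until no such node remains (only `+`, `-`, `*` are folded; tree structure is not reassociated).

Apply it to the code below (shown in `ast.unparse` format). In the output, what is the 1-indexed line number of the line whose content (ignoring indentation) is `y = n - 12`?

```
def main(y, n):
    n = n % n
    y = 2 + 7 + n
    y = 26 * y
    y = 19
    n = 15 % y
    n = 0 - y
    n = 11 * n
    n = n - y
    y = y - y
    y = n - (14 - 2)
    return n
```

Transformed code:
def main(y, n):
    n = n % n
    y = 9 + n
    y = 26 * y
    y = 19
    n = 15 % y
    n = 0 - y
    n = 11 * n
    n = n - y
    y = y - y
    y = n - 12
    return n

11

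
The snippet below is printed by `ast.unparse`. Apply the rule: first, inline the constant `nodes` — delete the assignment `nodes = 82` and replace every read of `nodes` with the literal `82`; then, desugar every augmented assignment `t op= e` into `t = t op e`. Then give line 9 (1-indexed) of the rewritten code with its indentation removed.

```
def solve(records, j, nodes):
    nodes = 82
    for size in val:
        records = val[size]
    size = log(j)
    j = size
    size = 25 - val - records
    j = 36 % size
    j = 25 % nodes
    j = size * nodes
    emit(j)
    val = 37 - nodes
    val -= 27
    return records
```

Transformed code:
def solve(records, j, nodes):
    for size in val:
        records = val[size]
    size = log(j)
    j = size
    size = 25 - val - records
    j = 36 % size
    j = 25 % 82
    j = size * 82
    emit(j)
    val = 37 - 82
    val = val - 27
    return records

j = size * 82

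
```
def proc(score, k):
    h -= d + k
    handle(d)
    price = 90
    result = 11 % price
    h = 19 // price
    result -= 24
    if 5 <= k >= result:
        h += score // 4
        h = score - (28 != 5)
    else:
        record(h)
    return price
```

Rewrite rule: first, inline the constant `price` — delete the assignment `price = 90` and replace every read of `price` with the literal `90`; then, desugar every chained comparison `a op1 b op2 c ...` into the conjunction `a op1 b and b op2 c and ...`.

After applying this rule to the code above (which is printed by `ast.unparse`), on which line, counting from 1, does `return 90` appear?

Transformed code:
def proc(score, k):
    h -= d + k
    handle(d)
    result = 11 % 90
    h = 19 // 90
    result -= 24
    if 5 <= k and k >= result:
        h += score // 4
        h = score - (28 != 5)
    else:
        record(h)
    return 90

12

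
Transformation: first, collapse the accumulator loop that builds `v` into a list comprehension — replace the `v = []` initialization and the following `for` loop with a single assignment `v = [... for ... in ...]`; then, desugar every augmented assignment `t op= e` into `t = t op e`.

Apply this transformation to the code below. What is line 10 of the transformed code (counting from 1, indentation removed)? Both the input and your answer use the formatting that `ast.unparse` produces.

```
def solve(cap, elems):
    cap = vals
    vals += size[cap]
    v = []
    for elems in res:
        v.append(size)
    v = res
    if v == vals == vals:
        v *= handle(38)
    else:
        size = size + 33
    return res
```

return res

Transformed code:
def solve(cap, elems):
    cap = vals
    vals = vals + size[cap]
    v = [size for elems in res]
    v = res
    if v == vals == vals:
        v = v * handle(38)
    else:
        size = size + 33
    return res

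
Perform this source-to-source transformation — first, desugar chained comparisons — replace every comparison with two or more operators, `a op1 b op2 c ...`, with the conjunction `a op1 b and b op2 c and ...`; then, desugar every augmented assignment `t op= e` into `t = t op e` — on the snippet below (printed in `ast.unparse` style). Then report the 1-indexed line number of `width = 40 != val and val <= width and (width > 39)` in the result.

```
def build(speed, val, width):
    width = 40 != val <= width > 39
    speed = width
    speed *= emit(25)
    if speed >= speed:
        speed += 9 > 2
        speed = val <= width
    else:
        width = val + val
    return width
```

2

Transformed code:
def build(speed, val, width):
    width = 40 != val and val <= width and (width > 39)
    speed = width
    speed = speed * emit(25)
    if speed >= speed:
        speed = speed + (9 > 2)
        speed = val <= width
    else:
        width = val + val
    return width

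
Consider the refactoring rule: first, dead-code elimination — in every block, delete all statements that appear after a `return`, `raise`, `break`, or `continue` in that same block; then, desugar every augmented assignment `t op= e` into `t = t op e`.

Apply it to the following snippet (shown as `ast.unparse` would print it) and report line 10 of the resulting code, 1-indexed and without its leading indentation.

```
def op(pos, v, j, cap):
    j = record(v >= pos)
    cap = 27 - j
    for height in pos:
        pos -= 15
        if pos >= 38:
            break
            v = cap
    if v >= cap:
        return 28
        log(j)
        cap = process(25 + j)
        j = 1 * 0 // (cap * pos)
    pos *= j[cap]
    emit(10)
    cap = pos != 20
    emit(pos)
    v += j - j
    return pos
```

Transformed code:
def op(pos, v, j, cap):
    j = record(v >= pos)
    cap = 27 - j
    for height in pos:
        pos = pos - 15
        if pos >= 38:
            break
    if v >= cap:
        return 28
    pos = pos * j[cap]
    emit(10)
    cap = pos != 20
    emit(pos)
    v = v + (j - j)
    return pos

pos = pos * j[cap]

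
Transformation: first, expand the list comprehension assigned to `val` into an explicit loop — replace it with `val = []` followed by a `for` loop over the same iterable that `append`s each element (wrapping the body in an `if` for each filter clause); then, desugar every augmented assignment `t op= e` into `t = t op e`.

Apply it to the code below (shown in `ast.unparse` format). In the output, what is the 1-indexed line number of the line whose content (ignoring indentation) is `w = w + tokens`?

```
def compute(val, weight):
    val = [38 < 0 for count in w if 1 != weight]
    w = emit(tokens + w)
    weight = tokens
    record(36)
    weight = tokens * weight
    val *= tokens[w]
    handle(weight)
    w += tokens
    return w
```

12

Transformed code:
def compute(val, weight):
    val = []
    for count in w:
        if 1 != weight:
            val.append(38 < 0)
    w = emit(tokens + w)
    weight = tokens
    record(36)
    weight = tokens * weight
    val = val * tokens[w]
    handle(weight)
    w = w + tokens
    return w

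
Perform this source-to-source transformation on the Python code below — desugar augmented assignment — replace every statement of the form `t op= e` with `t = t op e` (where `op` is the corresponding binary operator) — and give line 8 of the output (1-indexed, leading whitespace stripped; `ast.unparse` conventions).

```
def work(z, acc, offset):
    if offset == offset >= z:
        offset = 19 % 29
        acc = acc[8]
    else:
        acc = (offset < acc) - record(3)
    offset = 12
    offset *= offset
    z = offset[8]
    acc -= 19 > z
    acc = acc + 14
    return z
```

Transformed code:
def work(z, acc, offset):
    if offset == offset >= z:
        offset = 19 % 29
        acc = acc[8]
    else:
        acc = (offset < acc) - record(3)
    offset = 12
    offset = offset * offset
    z = offset[8]
    acc = acc - (19 > z)
    acc = acc + 14
    return z

offset = offset * offset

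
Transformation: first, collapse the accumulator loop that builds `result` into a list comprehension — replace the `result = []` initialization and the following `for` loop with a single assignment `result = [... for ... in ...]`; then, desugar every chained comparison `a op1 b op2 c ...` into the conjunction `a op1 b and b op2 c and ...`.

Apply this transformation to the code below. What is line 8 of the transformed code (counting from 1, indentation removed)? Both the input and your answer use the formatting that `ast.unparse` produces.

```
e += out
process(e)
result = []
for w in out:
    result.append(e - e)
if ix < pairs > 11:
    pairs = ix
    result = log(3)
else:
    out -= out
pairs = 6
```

Transformed code:
e += out
process(e)
result = [e - e for w in out]
if ix < pairs and pairs > 11:
    pairs = ix
    result = log(3)
else:
    out -= out
pairs = 6

out -= out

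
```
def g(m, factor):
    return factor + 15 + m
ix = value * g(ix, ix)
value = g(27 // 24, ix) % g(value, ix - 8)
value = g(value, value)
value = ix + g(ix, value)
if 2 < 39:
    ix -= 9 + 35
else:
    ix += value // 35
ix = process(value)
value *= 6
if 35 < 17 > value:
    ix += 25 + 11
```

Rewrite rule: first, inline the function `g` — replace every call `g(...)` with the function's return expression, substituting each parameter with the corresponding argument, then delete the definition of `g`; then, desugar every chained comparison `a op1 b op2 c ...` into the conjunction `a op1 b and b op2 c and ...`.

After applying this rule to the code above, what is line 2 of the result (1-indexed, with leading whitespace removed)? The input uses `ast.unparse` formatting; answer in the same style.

Transformed code:
ix = value * (ix + 15 + ix)
value = (ix + 15 + 27 // 24) % (ix - 8 + 15 + value)
value = value + 15 + value
value = ix + (value + 15 + ix)
if 2 < 39:
    ix -= 9 + 35
else:
    ix += value // 35
ix = process(value)
value *= 6
if 35 < 17 and 17 > value:
    ix += 25 + 11

value = (ix + 15 + 27 // 24) % (ix - 8 + 15 + value)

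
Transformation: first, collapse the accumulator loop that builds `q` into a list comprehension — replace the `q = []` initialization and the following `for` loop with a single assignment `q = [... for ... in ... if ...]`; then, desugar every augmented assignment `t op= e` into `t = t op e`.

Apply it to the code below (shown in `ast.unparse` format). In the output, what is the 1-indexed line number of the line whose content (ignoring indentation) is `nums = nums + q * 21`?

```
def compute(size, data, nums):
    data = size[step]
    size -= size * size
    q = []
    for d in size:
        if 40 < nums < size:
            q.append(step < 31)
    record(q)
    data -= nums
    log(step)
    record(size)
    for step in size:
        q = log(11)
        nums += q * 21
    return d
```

Transformed code:
def compute(size, data, nums):
    data = size[step]
    size = size - size * size
    q = [step < 31 for d in size if 40 < nums < size]
    record(q)
    data = data - nums
    log(step)
    record(size)
    for step in size:
        q = log(11)
        nums = nums + q * 21
    return d

11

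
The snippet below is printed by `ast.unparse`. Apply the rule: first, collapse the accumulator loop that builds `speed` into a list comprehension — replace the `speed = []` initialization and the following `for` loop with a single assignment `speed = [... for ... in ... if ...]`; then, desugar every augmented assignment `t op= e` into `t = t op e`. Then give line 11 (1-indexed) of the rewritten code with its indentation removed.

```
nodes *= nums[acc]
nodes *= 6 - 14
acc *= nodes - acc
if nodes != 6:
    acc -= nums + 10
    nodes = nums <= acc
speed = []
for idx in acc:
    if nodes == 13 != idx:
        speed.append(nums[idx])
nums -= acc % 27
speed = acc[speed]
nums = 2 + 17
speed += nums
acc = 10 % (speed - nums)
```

Transformed code:
nodes = nodes * nums[acc]
nodes = nodes * (6 - 14)
acc = acc * (nodes - acc)
if nodes != 6:
    acc = acc - (nums + 10)
    nodes = nums <= acc
speed = [nums[idx] for idx in acc if nodes == 13 != idx]
nums = nums - acc % 27
speed = acc[speed]
nums = 2 + 17
speed = speed + nums
acc = 10 % (speed - nums)

speed = speed + nums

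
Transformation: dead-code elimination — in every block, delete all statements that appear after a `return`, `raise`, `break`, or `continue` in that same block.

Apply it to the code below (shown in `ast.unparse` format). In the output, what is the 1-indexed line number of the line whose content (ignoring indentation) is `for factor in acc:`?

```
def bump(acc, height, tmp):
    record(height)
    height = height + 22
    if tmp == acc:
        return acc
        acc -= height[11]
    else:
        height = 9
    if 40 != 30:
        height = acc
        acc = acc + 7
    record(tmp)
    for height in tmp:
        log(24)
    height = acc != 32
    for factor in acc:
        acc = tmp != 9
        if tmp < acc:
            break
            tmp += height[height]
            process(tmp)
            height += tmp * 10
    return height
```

15

Transformed code:
def bump(acc, height, tmp):
    record(height)
    height = height + 22
    if tmp == acc:
        return acc
    else:
        height = 9
    if 40 != 30:
        height = acc
        acc = acc + 7
    record(tmp)
    for height in tmp:
        log(24)
    height = acc != 32
    for factor in acc:
        acc = tmp != 9
        if tmp < acc:
            break
    return height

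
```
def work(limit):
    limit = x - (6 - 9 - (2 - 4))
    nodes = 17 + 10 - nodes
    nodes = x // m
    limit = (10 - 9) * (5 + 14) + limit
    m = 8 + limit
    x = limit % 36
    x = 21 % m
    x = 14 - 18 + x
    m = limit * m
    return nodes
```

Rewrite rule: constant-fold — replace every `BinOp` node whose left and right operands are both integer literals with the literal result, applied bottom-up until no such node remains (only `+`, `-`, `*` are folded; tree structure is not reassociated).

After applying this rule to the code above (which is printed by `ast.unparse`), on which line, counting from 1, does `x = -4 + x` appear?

9

Transformed code:
def work(limit):
    limit = x - -1
    nodes = 27 - nodes
    nodes = x // m
    limit = 19 + limit
    m = 8 + limit
    x = limit % 36
    x = 21 % m
    x = -4 + x
    m = limit * m
    return nodes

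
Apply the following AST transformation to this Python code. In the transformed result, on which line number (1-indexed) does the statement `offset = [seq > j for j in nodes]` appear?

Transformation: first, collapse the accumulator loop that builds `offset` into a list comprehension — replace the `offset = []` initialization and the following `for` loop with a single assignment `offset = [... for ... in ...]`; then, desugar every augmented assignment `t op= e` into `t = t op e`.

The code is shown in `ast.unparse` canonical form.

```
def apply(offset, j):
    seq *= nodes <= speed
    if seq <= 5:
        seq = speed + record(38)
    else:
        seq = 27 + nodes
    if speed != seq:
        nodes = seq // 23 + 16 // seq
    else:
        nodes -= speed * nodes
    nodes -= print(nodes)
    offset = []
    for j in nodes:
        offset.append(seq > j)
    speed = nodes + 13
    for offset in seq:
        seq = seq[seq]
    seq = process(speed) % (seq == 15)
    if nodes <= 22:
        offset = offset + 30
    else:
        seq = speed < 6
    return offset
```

Transformed code:
def apply(offset, j):
    seq = seq * (nodes <= speed)
    if seq <= 5:
        seq = speed + record(38)
    else:
        seq = 27 + nodes
    if speed != seq:
        nodes = seq // 23 + 16 // seq
    else:
        nodes = nodes - speed * nodes
    nodes = nodes - print(nodes)
    offset = [seq > j for j in nodes]
    speed = nodes + 13
    for offset in seq:
        seq = seq[seq]
    seq = process(speed) % (seq == 15)
    if nodes <= 22:
        offset = offset + 30
    else:
        seq = speed < 6
    return offset

12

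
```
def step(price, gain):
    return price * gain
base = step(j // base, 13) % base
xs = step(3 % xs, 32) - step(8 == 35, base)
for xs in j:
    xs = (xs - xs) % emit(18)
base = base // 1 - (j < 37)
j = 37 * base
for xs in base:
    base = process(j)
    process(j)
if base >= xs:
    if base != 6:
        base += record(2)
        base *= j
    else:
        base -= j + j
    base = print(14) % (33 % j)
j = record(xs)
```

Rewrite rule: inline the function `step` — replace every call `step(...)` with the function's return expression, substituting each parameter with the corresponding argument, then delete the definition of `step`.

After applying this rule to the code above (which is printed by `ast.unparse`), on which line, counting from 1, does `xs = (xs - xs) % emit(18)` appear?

4

Transformed code:
base = j // base * 13 % base
xs = 3 % xs * 32 - (8 == 35) * base
for xs in j:
    xs = (xs - xs) % emit(18)
base = base // 1 - (j < 37)
j = 37 * base
for xs in base:
    base = process(j)
    process(j)
if base >= xs:
    if base != 6:
        base += record(2)
        base *= j
    else:
        base -= j + j
    base = print(14) % (33 % j)
j = record(xs)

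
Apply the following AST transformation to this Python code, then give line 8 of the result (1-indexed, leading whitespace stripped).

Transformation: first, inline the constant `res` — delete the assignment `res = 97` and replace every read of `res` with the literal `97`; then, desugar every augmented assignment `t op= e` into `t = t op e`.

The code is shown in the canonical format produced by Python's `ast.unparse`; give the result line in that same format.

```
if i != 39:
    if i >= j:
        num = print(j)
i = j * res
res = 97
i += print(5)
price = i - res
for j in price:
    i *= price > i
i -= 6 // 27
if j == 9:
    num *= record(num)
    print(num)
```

i = i * (price > i)

Transformed code:
if i != 39:
    if i >= j:
        num = print(j)
i = j * 97
i = i + print(5)
price = i - 97
for j in price:
    i = i * (price > i)
i = i - 6 // 27
if j == 9:
    num = num * record(num)
    print(num)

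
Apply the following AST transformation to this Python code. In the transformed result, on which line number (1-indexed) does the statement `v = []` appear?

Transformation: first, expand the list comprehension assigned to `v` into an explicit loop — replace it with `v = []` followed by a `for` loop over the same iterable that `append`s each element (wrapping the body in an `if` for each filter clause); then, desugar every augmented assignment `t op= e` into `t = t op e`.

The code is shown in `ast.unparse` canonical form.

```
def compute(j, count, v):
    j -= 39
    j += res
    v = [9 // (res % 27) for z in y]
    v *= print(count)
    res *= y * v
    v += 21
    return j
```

4

Transformed code:
def compute(j, count, v):
    j = j - 39
    j = j + res
    v = []
    for z in y:
        v.append(9 // (res % 27))
    v = v * print(count)
    res = res * (y * v)
    v = v + 21
    return j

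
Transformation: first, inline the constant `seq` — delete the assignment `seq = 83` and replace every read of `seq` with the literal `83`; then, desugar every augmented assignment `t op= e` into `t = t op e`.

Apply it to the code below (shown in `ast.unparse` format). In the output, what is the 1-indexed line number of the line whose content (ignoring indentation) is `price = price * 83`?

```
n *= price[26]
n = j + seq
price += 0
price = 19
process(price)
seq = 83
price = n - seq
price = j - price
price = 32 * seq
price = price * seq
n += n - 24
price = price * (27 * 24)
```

Transformed code:
n = n * price[26]
n = j + 83
price = price + 0
price = 19
process(price)
price = n - 83
price = j - price
price = 32 * 83
price = price * 83
n = n + (n - 24)
price = price * (27 * 24)

9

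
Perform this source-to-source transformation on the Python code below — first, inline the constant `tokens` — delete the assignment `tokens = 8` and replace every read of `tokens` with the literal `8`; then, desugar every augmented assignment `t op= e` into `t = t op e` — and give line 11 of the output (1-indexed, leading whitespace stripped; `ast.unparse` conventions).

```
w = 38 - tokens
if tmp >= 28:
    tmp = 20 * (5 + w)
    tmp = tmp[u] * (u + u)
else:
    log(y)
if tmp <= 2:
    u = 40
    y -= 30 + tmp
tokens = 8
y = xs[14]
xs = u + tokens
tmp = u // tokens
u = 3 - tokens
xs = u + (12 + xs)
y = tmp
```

Transformed code:
w = 38 - 8
if tmp >= 28:
    tmp = 20 * (5 + w)
    tmp = tmp[u] * (u + u)
else:
    log(y)
if tmp <= 2:
    u = 40
    y = y - (30 + tmp)
y = xs[14]
xs = u + 8
tmp = u // 8
u = 3 - 8
xs = u + (12 + xs)
y = tmp

xs = u + 8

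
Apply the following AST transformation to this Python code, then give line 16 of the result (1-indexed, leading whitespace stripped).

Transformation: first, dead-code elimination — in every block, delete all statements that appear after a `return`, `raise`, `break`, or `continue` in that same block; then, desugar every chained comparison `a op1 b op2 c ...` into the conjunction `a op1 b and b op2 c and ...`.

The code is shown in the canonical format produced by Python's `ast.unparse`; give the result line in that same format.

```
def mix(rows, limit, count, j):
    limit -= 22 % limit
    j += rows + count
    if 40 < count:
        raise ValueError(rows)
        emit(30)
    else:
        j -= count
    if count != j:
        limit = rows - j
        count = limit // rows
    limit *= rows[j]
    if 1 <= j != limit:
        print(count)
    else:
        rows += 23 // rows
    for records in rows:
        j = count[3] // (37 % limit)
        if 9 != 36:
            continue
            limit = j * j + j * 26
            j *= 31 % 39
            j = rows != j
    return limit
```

for records in rows:

Transformed code:
def mix(rows, limit, count, j):
    limit -= 22 % limit
    j += rows + count
    if 40 < count:
        raise ValueError(rows)
    else:
        j -= count
    if count != j:
        limit = rows - j
        count = limit // rows
    limit *= rows[j]
    if 1 <= j and j != limit:
        print(count)
    else:
        rows += 23 // rows
    for records in rows:
        j = count[3] // (37 % limit)
        if 9 != 36:
            continue
    return limit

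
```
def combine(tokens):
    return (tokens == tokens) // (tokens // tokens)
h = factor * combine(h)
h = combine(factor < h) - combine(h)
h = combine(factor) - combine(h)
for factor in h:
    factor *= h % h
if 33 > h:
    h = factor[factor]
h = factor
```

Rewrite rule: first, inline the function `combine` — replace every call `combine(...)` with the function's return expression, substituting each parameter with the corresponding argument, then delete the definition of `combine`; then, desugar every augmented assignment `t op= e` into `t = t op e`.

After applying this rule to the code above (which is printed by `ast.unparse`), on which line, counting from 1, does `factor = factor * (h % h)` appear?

5

Transformed code:
h = factor * ((h == h) // (h // h))
h = ((factor < h) == (factor < h)) // ((factor < h) // (factor < h)) - (h == h) // (h // h)
h = (factor == factor) // (factor // factor) - (h == h) // (h // h)
for factor in h:
    factor = factor * (h % h)
if 33 > h:
    h = factor[factor]
h = factor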